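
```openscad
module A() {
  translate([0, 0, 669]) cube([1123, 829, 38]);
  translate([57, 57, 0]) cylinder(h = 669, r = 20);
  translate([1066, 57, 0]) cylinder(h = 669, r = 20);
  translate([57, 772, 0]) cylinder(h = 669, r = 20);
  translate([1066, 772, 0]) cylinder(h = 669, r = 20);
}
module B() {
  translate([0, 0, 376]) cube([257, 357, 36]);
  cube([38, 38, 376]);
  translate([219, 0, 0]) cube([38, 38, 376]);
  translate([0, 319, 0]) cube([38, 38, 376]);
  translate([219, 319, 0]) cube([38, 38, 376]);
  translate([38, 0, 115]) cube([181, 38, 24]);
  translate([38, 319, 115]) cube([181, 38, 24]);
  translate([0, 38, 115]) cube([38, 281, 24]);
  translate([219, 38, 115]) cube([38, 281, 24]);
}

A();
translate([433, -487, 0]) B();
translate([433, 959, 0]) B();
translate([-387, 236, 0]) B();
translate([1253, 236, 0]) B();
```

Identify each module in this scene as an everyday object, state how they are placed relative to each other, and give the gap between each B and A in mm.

Each stool's nearest face is 130 mm from the table's bounding box.

A is a table. B is a stool. Four stools sit around the table at the −y, +y, −x, +x sides. The gap between each stool and the table is 130 mm.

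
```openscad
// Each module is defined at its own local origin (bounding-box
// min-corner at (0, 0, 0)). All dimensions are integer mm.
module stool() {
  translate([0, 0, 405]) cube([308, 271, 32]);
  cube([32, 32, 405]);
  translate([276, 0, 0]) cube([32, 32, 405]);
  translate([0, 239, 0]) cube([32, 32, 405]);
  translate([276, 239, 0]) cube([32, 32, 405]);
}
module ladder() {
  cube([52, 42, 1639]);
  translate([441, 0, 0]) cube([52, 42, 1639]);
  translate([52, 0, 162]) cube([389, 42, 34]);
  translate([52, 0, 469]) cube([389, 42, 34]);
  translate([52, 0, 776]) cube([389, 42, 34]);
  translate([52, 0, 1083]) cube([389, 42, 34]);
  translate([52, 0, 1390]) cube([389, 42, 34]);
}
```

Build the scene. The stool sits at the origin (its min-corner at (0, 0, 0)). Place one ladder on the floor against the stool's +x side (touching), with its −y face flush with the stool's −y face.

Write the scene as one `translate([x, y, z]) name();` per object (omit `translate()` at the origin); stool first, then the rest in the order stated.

stool();
translate([308, 0, 0]) ladder();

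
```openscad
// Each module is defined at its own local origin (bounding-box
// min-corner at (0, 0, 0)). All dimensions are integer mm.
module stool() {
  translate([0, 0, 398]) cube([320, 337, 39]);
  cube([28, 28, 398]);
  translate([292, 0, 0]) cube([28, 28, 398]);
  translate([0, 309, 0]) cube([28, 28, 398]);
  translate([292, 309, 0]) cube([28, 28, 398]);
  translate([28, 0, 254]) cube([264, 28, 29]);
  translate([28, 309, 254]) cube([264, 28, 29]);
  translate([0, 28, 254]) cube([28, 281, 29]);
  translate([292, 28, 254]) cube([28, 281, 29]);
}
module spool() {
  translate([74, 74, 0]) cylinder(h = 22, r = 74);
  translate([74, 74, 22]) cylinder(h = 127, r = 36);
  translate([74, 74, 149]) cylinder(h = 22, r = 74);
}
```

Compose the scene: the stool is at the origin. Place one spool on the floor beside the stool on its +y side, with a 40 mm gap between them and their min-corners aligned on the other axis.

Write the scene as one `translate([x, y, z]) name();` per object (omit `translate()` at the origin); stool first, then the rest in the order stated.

stool();
translate([0, 377, 0]) spool();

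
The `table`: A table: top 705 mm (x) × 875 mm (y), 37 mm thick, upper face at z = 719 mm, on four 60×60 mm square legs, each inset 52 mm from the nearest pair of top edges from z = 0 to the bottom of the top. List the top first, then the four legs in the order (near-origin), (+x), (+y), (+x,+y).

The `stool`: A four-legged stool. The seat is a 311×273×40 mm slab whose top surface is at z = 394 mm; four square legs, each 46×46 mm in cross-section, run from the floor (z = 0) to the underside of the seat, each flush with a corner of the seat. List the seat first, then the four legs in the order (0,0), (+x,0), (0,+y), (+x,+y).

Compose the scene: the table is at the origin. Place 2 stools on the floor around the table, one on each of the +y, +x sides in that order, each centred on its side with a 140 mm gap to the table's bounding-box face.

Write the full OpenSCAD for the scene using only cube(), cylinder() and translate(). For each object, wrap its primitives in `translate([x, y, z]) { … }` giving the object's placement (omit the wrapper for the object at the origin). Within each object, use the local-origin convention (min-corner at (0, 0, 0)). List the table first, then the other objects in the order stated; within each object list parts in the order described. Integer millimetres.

translate([0, 0, 682]) cube([705, 875, 37]);
translate([52, 52, 0]) cube([60, 60, 682]);
translate([593, 52, 0]) cube([60, 60, 682]);
translate([52, 763, 0]) cube([60, 60, 682]);
translate([593, 763, 0]) cube([60, 60, 682]);
translate([197, 1015, 0]) {
  translate([0, 0, 354]) cube([311, 273, 40]);
  cube([46, 46, 354]);
  translate([265, 0, 0]) cube([46, 46, 354]);
  translate([0, 227, 0]) cube([46, 46, 354]);
  translate([265, 227, 0]) cube([46, 46, 354]);
}
translate([845, 301, 0]) {
  translate([0, 0, 354]) cube([311, 273, 40]);
  cube([46, 46, 354]);
  translate([265, 0, 0]) cube([46, 46, 354]);
  translate([0, 227, 0]) cube([46, 46, 354]);
  translate([265, 227, 0]) cube([46, 46, 354]);
}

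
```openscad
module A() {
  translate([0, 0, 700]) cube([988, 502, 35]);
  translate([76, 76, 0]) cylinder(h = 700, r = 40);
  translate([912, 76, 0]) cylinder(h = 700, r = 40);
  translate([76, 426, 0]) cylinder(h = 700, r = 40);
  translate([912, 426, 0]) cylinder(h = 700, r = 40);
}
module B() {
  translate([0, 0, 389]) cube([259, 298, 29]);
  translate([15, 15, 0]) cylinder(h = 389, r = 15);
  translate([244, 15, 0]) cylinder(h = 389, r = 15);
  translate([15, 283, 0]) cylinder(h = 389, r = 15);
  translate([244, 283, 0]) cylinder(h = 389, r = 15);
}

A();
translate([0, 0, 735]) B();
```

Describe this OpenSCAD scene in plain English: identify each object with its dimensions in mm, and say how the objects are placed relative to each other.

A is a table: top 988 mm (x) × 502 mm (y), 35 mm thick, upper face at z = 735 mm, on four round legs of 80 mm diameter, each leg's bounding box inset 36 mm from the nearest pair of top edges, running from z = 0 to the bottom of the top.

B is a four-legged stool. The seat is 259×298 mm, 29 mm thick, top at z = 418 mm. It stands on four round legs, each 30 mm in diameter, from z = 0 to the seat underside, each leg's axis is inset half a diameter from the nearest pair of seat edges (so the leg's bounding box is flush with the corner).

The stool is on top of the table.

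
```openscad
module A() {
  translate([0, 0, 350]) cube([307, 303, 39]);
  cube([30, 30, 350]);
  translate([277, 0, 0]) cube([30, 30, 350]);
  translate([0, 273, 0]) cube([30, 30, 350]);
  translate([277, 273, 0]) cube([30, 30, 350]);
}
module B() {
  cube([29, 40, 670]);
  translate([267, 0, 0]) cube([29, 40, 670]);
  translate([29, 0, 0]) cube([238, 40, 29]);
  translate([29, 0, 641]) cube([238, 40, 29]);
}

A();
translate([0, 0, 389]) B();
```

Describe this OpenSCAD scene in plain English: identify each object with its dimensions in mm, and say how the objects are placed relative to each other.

A is a four-legged stool. The seat is 307×303 mm, 39 mm thick, top at z = 389 mm. It stands on four square legs, each 30×30 mm in cross-section, from z = 0 to the seat underside, each flush with a corner of the seat.

B is a rectangular picture frame lying in the x–z plane (depth along y). The opening is 238 mm wide (x) by 612 mm tall (z), surrounded by a border 29 mm wide on all four sides. The frame is 40 mm deep and is made of two full-height vertical stiles with two horizontal rails fitted between them.

The picture frame is on top of the stool.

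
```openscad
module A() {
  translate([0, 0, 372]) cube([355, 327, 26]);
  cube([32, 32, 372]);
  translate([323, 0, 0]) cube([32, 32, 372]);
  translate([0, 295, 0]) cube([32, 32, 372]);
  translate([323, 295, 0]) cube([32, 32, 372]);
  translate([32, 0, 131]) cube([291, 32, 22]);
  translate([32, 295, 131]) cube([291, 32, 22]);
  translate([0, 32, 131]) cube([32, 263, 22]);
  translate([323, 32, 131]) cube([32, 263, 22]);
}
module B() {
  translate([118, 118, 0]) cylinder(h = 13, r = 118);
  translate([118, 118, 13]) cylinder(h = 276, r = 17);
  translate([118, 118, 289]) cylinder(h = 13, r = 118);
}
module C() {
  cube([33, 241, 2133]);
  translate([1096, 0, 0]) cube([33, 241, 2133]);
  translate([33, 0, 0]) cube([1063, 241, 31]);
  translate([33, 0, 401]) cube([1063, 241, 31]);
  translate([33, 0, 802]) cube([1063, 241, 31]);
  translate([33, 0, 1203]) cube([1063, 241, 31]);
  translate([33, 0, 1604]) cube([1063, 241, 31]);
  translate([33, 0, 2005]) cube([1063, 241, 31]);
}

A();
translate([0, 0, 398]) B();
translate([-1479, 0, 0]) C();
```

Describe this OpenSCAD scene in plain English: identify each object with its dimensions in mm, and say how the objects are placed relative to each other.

A is a four-legged stool. The seat is a 355×327×26 mm slab whose top surface is at z = 398 mm; four square legs, each 32×32 mm in cross-section, run from the floor (z = 0) to the underside of the seat, each flush with a corner of the seat. Four stretchers, 32 mm wide and 22 mm tall, connect adjacent legs with their undersides at z = 131 mm, each running between the inner faces of the legs it joins and aligned with the legs' outer faces on the other axis.

B is a spool: two coaxial disc flanges of radius 118 mm and thickness 13 mm, joined by a core cylinder of radius 17 mm and height 276 mm. The lower flange rests on z = 0 and the three cylinders share a vertical axis.

C is an open bookshelf. Two side panels, each 33 mm thick, 241 mm deep and 2133 mm tall, stand 1129 mm apart (outside-to-outside). Between them sit 6 shelves, each 31 mm thick and 241 mm deep, spanning the full gap between the sides. The bottom shelf rests on the floor (its underside at z = 0) and the clear gap between one shelf's top and the next shelf's underside is 370 mm.

The spool is on top of the stool. The bookshelf is on the floor beside the stool on its −x side.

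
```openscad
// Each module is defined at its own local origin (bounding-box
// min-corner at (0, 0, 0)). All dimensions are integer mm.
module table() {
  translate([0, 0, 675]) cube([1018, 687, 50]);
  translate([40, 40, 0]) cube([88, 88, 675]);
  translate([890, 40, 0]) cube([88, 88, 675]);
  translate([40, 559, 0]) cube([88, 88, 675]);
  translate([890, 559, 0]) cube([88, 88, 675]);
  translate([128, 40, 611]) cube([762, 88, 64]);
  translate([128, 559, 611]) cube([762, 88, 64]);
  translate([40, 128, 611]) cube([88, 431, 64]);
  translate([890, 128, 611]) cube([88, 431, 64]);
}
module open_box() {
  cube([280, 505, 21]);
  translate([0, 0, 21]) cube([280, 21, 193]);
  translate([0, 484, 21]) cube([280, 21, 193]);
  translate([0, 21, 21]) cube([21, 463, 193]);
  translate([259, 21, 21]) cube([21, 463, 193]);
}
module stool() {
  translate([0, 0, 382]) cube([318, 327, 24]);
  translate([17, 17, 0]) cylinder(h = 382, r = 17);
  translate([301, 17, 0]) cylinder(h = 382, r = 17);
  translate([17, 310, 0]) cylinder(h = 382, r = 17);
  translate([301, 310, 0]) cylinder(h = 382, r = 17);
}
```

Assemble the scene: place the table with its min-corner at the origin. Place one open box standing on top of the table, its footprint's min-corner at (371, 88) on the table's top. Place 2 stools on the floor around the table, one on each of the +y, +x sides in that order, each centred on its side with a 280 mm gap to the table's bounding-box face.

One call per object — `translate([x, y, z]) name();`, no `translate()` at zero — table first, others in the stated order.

table();
translate([371, 88, 725]) open_box();
translate([350, 967, 0]) stool();
translate([1298, 180, 0]) stool();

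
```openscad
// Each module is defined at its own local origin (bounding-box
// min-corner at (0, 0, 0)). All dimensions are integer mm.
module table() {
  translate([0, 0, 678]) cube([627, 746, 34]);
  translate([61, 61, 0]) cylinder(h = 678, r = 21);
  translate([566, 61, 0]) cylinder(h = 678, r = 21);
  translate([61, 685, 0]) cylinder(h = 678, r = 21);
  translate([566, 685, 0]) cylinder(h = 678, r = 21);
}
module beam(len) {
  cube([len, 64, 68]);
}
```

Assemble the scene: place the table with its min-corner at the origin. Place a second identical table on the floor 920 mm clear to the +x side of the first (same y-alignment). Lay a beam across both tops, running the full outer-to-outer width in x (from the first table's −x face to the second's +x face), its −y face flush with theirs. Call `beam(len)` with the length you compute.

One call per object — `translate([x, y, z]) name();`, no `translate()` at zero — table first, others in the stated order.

table();
translate([1547, 0, 0]) table();
translate([0, 0, 712]) beam(2174);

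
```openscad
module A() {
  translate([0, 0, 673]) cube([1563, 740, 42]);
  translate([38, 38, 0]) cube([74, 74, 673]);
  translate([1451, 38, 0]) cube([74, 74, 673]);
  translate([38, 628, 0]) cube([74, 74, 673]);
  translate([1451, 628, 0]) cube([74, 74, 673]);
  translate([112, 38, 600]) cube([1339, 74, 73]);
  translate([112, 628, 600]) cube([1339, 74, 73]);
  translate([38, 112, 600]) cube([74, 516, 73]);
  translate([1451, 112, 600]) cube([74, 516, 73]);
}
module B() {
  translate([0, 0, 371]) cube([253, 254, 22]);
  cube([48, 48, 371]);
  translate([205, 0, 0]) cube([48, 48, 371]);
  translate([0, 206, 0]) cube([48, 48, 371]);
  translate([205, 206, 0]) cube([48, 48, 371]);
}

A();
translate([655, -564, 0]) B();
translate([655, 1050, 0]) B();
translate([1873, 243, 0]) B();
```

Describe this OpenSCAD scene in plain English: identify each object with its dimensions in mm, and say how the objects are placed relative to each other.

A is a table with a 1563×740 mm rectangular top, 42 mm thick, top surface at z = 715 mm, supported by four 74×74 mm square legs, each inset 38 mm from the nearest pair of top edges, running from the floor. Four apron rails, 74 mm thick and 73 mm tall, run between adjacent legs with their top edges flush with the underside of the top and their outer faces flush with the legs' outer faces.

B is a four-legged stool. The seat is a 253×254×22 mm slab whose top surface is at z = 393 mm; four square legs, each 48×48 mm in cross-section, run from the floor (z = 0) to the underside of the seat, each flush with a corner of the seat.

Three stools sit around the table at the −y, +y, +x sides.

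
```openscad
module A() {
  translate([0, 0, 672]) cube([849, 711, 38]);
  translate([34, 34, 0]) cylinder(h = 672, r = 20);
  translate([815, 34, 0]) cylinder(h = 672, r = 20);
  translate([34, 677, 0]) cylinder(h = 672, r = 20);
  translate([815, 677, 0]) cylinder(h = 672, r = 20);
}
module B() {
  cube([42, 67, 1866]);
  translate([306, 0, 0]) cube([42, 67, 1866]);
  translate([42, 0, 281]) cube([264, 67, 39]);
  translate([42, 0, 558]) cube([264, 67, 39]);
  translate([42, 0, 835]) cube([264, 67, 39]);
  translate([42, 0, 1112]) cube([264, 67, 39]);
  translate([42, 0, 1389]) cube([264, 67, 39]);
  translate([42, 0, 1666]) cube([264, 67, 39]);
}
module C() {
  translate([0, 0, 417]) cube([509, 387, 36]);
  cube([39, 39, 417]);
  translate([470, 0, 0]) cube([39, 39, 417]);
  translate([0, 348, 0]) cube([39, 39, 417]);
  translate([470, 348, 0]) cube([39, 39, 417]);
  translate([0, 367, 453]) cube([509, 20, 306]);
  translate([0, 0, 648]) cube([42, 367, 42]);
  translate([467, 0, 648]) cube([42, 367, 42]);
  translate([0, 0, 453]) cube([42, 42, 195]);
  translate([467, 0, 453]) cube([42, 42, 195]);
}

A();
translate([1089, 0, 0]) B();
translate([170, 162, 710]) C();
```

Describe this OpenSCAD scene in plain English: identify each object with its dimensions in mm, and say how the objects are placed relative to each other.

A is a table with a 849×711 mm rectangular top, 38 mm thick, top surface at z = 710 mm, supported by four round legs of 40 mm diameter, each leg's bounding box inset 14 mm from the nearest pair of top edges, running from the floor.

B is a straight ladder. Two 42×67 mm vertical rails, 1866 mm tall, stand 348 mm apart (outside-to-outside) with their front faces coplanar on the −y side. 6 rungs, each 67 mm deep and 39 mm tall, span between the inner faces of the rails, front faces flush with the rails. The lowest rung's underside is at z = 281 mm and rungs are spaced 277 mm apart (underside to underside).

C is a chair. The seat is a 509×387×36 mm slab with its top at z = 453 mm, on four 39×39 mm corner legs (flush with the seat edges, standing on z = 0). A flat backrest 20 mm thick, 306 mm tall, spans the full seat width and rises from the seat top along its +y edge, rear face flush with the rear of the seat. Two armrests of 42×42 mm section run along each side from the seat's front edge to the front of the backrest, top faces 237 mm above the seat top and outer faces flush with the seat's x-edges; a 42×42 mm post under the front of each armrest stands on the seat at the front corner.

The ladder is on the floor beside the table on its +x side. The chair is on top of the table, centred.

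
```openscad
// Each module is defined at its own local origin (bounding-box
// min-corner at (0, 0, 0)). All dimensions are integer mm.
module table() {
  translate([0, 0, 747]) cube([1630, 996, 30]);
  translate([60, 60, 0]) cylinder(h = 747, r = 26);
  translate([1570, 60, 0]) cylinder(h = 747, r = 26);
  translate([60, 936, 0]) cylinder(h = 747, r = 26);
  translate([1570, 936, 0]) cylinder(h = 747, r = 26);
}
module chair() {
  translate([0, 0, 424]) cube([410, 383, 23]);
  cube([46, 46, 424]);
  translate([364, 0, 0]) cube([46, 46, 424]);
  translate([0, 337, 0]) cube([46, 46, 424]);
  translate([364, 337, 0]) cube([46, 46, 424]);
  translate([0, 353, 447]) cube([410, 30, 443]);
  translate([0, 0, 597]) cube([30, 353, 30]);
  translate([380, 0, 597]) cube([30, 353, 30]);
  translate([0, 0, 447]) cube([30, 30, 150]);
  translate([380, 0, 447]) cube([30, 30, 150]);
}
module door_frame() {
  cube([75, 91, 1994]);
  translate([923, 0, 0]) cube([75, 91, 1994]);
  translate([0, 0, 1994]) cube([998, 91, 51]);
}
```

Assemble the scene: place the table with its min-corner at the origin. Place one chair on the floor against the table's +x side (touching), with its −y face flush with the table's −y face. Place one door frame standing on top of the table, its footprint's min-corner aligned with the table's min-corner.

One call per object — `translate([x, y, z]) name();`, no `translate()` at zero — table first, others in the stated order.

table();
translate([1630, 0, 0]) chair();
translate([0, 0, 777]) door_frame();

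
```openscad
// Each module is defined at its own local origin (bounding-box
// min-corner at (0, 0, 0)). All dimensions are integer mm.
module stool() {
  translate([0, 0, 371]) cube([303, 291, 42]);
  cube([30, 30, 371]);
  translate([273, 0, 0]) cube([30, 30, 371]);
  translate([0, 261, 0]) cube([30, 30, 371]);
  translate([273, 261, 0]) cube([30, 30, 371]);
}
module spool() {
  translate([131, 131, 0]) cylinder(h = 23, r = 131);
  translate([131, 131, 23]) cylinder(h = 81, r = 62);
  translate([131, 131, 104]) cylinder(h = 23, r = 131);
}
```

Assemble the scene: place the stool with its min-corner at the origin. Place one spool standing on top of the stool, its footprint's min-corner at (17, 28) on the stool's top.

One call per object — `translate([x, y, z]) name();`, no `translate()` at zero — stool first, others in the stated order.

stool();
translate([17, 28, 413]) spool();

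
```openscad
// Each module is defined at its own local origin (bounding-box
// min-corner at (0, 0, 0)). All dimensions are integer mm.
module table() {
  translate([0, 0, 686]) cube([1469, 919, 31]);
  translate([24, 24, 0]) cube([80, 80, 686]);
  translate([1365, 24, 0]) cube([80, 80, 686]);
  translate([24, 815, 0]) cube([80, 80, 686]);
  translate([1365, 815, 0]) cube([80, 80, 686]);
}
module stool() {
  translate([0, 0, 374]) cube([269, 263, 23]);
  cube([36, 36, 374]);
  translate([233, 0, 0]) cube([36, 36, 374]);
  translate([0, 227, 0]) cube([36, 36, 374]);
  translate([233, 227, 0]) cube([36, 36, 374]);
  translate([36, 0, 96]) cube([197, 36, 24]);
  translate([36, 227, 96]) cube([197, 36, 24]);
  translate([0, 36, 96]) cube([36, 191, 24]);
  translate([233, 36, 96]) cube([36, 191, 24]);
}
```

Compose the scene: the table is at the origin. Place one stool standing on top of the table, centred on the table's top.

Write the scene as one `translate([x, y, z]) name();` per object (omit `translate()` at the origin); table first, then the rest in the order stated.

table();
translate([600, 328, 717]) stool();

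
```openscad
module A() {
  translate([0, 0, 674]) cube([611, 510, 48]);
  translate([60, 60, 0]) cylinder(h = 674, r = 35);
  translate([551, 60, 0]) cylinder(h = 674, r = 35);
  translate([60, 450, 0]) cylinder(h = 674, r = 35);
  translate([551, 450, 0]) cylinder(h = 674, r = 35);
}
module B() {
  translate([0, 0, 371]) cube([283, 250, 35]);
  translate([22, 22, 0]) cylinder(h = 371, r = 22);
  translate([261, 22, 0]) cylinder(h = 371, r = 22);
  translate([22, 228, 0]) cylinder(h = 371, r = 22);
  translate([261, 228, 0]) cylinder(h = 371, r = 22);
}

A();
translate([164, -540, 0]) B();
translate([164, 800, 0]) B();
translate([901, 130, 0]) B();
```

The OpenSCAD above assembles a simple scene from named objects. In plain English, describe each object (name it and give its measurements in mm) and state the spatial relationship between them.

A is a table with a 611×510 mm rectangular top, 48 mm thick, top surface at z = 722 mm, supported by four round legs of 70 mm diameter, each leg's bounding box inset 25 mm from the nearest pair of top edges, running from the floor.

B is a simple wooden stool: a rectangular seat 283 mm (x) by 250 mm (y), 35 mm thick, top face at z = 406 mm, on four round legs, each 44 mm in diameter. The legs rest on z = 0, each leg's axis is inset half a diameter from the nearest pair of seat edges (so the leg's bounding box is flush with the corner).

Three stools sit around the table at the −y, +y, +x sides.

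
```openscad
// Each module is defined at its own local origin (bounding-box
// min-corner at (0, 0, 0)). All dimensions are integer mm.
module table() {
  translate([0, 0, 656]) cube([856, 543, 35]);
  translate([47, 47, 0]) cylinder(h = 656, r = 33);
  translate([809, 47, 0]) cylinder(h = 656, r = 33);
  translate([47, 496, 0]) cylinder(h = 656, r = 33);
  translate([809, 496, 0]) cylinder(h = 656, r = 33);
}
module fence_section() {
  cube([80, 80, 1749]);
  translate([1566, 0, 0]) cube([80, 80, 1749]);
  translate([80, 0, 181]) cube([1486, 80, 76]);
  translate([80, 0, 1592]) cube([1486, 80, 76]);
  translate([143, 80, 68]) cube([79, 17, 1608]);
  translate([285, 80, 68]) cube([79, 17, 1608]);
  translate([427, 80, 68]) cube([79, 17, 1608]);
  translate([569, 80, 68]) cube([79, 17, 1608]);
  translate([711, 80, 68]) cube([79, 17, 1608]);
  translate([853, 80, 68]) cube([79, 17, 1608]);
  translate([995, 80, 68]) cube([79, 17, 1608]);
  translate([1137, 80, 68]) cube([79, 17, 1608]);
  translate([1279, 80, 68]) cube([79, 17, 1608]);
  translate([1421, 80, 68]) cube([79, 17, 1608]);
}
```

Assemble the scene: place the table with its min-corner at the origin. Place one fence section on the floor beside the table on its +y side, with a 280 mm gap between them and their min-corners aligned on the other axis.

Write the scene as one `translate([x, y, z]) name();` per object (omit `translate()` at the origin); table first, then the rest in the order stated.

table();
translate([0, 823, 0]) fence_section();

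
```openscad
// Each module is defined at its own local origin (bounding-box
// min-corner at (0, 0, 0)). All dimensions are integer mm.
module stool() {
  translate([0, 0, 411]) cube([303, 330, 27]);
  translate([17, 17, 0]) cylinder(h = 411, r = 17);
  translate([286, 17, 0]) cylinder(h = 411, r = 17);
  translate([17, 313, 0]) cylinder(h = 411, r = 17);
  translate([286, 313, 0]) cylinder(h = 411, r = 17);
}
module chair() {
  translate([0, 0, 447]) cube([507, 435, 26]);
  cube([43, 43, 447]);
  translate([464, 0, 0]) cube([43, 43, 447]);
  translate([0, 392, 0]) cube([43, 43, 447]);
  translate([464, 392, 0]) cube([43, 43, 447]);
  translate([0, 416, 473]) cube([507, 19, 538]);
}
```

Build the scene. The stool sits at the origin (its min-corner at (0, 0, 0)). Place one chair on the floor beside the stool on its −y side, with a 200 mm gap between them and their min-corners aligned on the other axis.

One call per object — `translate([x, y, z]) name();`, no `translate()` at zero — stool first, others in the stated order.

stool();
translate([0, -635, 0]) chair();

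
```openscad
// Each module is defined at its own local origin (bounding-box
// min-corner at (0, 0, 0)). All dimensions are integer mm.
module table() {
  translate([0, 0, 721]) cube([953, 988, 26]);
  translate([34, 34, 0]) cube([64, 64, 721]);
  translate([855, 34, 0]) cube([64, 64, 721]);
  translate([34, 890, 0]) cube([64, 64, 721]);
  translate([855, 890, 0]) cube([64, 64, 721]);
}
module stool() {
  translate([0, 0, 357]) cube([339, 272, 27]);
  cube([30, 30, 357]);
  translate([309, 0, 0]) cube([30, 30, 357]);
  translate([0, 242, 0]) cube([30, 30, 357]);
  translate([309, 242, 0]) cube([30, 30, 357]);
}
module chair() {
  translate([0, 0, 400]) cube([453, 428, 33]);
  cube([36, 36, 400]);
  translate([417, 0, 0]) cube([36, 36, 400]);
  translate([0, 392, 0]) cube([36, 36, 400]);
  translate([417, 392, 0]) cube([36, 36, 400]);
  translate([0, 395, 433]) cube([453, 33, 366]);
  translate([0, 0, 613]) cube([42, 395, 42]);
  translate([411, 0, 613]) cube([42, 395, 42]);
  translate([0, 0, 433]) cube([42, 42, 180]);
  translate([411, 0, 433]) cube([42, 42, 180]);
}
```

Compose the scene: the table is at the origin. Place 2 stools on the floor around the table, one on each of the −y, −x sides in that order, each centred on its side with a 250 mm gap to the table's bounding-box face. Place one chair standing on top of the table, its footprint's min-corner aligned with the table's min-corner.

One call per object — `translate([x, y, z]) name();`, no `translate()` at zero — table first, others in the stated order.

table();
translate([307, -522, 0]) stool();
translate([-589, 358, 0]) stool();
translate([0, 0, 747]) chair();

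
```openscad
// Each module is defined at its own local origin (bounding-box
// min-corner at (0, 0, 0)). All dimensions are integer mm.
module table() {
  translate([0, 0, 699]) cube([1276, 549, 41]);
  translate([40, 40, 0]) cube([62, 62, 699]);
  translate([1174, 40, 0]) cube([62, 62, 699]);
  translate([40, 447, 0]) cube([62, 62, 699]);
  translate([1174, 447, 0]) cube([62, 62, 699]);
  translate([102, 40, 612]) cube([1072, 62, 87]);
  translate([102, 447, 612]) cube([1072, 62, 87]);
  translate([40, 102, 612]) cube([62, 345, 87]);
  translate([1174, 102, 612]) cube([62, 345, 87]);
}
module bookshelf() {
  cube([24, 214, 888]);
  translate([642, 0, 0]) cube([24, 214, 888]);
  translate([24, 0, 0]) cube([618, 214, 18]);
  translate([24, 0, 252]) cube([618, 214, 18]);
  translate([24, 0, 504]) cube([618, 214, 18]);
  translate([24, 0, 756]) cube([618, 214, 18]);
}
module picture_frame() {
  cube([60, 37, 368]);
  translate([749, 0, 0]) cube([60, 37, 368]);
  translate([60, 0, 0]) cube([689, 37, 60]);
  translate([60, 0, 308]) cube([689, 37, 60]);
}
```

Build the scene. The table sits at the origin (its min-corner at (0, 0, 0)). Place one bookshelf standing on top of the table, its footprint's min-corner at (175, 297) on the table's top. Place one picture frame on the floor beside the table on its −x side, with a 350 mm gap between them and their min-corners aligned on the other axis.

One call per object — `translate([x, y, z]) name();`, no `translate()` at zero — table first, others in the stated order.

table();
translate([175, 297, 740]) bookshelf();
translate([-1159, 0, 0]) picture_frame();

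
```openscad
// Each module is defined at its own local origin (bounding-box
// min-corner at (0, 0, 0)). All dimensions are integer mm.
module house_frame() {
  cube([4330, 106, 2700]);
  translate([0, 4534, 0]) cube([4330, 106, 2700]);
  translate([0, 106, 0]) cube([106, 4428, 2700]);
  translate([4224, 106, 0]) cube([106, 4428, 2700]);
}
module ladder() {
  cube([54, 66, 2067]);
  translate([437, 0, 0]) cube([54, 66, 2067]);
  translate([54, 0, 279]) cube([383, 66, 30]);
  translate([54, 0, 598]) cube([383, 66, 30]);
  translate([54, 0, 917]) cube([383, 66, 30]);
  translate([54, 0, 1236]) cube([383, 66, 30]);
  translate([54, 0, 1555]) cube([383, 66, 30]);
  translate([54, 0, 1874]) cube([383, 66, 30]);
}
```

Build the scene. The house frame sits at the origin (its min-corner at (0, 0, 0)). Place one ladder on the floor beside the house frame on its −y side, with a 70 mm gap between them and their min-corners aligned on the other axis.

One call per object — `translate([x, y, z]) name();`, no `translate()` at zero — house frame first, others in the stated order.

house_frame();
translate([0, -136, 0]) ladder();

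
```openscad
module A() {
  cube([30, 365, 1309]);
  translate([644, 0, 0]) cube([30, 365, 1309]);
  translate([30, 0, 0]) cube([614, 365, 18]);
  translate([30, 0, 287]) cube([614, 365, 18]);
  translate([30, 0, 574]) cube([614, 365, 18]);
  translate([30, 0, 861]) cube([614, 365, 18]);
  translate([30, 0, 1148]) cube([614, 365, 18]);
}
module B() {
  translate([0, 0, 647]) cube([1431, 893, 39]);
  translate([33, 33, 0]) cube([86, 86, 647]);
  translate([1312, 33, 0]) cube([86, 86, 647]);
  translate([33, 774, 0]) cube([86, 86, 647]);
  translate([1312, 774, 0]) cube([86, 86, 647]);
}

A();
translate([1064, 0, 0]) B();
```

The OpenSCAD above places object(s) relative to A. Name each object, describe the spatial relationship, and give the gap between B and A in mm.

The table's nearest face is 390 mm from the bookshelf's +x face.

A is a bookshelf. B is a table. The table is on the floor beside the bookshelf on its +x side. The gap between the table and the bookshelf is 390 mm.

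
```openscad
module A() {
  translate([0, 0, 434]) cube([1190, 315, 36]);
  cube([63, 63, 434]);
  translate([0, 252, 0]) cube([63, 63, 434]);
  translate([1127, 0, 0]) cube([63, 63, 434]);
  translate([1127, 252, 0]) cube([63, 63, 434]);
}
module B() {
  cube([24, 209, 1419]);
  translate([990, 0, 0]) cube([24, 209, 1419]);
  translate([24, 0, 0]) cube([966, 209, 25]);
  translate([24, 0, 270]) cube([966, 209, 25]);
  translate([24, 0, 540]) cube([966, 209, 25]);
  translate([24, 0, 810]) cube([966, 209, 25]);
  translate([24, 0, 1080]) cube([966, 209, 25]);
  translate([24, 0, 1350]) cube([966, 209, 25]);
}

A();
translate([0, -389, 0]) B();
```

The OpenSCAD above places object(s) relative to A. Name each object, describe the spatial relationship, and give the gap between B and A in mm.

The bookshelf's nearest face is 180 mm from the bench's −y face.

A is a bench. B is a bookshelf. The bookshelf is on the floor beside the bench on its −y side. The gap between the bookshelf and the bench is 180 mm.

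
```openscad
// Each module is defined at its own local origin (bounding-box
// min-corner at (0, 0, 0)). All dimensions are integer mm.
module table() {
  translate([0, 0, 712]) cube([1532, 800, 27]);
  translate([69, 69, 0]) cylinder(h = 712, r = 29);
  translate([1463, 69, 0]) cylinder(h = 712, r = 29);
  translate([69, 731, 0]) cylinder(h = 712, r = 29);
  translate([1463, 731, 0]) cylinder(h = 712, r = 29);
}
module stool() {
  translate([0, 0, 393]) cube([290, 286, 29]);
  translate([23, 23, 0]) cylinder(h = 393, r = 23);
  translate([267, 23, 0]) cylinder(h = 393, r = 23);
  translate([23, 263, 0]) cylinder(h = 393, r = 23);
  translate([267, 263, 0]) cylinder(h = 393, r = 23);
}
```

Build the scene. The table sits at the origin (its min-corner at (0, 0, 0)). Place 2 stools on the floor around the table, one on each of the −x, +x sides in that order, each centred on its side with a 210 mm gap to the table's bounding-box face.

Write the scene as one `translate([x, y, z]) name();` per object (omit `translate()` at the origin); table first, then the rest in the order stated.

table();
translate([-500, 257, 0]) stool();
translate([1742, 257, 0]) stool();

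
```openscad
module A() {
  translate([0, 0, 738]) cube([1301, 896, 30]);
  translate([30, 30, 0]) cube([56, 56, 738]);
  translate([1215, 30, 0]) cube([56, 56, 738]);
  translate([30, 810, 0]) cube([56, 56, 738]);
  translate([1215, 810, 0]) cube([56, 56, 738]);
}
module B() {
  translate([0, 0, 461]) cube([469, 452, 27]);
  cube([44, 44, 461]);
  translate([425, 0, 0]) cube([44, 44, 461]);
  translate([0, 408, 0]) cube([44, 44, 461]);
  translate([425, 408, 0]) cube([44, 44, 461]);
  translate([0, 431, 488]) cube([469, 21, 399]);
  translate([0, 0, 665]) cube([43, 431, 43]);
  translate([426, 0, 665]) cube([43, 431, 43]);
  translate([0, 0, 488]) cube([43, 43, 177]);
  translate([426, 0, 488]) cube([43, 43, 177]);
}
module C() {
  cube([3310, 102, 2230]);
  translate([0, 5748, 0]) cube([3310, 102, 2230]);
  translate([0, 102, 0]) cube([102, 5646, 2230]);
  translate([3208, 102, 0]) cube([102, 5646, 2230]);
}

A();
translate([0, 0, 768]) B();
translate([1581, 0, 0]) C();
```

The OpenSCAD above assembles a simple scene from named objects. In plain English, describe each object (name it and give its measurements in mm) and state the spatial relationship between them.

A is a table with a 1301×896 mm rectangular top, 30 mm thick, top surface at z = 768 mm, supported by four 56×56 mm square legs, each inset 30 mm from the nearest pair of top edges, running from the floor.

B is a chair: 469×452 mm seat, 27 mm thick, top at z = 488 mm, on four 44 mm square corner legs flush with the seat edges. A 21 mm thick backrest slab spans the full seat width, extending 399 mm above the seat top, its back face flush with the seat's +y edge. Two armrests of 43×43 mm section run along each side from the seat's front edge to the front of the backrest, top faces 220 mm above the seat top and outer faces flush with the seat's x-edges; a 43×43 mm post under the front of each armrest stands on the seat at the front corner.

C is the wall frame of a small rectangular building: four walls, each 2230 mm tall and 102 mm thick, enclosing a footprint 3310 mm (x) by 5850 mm (y) outside-to-outside, with no floor or roof. The front and back walls (the −y and +y sides) span the full width; the two side walls fit between them.

The chair is on top of the table. The house frame is on the floor beside the table on its +x side.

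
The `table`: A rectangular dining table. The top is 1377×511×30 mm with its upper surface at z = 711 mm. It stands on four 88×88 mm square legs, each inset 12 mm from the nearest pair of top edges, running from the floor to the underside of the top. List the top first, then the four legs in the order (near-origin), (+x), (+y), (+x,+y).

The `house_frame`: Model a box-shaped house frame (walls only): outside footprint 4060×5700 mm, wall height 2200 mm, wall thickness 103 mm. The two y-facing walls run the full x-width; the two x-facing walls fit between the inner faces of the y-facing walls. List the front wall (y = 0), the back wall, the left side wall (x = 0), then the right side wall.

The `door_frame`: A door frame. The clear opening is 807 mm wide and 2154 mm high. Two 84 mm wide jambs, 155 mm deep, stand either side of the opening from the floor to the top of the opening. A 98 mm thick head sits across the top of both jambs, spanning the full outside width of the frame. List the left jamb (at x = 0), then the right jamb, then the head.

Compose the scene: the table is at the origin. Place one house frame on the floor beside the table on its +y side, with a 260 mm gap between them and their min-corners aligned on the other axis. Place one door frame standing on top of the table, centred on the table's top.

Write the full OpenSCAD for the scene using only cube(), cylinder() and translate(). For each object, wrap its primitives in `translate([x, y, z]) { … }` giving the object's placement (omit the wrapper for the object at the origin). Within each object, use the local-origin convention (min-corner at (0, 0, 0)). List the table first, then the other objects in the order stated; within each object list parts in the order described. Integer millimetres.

translate([0, 0, 681]) cube([1377, 511, 30]);
translate([12, 12, 0]) cube([88, 88, 681]);
translate([1277, 12, 0]) cube([88, 88, 681]);
translate([12, 411, 0]) cube([88, 88, 681]);
translate([1277, 411, 0]) cube([88, 88, 681]);
translate([0, 771, 0]) {
  cube([4060, 103, 2200]);
  translate([0, 5597, 0]) cube([4060, 103, 2200]);
  translate([0, 103, 0]) cube([103, 5494, 2200]);
  translate([3957, 103, 0]) cube([103, 5494, 2200]);
}
translate([201, 178, 711]) {
  cube([84, 155, 2154]);
  translate([891, 0, 0]) cube([84, 155, 2154]);
  translate([0, 0, 2154]) cube([975, 155, 98]);
}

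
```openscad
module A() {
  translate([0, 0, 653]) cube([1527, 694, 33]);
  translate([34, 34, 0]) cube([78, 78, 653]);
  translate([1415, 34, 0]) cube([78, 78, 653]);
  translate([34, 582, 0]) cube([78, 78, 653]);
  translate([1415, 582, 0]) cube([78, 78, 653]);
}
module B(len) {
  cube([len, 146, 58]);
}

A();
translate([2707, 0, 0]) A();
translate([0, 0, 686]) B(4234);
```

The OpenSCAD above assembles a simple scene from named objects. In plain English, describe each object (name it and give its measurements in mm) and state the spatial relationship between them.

A is a table: top 1527 mm (x) × 694 mm (y), 33 mm thick, upper face at z = 686 mm, on four 78×78 mm square legs, each inset 34 mm from the nearest pair of top edges, running from z = 0 to the bottom of the top.

B is a rectangular beam 4234 mm long (x), 146 mm deep (y), 58 mm thick (z).

The beam spans the tops of two tables placed 1180 mm apart, resting at z = 686 mm.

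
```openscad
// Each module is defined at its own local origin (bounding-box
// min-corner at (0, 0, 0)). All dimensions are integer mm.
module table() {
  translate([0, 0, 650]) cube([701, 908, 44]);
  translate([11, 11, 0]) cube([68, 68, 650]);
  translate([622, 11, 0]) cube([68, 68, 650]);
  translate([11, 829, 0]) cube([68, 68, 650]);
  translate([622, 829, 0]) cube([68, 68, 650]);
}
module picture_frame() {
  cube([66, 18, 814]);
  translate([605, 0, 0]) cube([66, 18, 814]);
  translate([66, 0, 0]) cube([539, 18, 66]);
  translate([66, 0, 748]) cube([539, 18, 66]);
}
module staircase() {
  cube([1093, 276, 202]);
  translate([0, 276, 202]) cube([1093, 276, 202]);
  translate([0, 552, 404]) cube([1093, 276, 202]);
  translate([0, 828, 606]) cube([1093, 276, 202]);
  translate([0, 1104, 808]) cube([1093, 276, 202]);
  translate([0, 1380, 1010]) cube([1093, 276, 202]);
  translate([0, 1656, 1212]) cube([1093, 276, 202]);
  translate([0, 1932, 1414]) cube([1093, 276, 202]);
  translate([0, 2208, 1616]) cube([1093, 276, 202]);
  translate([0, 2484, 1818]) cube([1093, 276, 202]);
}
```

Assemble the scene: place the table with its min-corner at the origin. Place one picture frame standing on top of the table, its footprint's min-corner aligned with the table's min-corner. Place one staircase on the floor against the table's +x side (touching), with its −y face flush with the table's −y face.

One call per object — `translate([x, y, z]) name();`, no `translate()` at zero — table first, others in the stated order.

table();
translate([0, 0, 694]) picture_frame();
translate([701, 0, 0]) staircase();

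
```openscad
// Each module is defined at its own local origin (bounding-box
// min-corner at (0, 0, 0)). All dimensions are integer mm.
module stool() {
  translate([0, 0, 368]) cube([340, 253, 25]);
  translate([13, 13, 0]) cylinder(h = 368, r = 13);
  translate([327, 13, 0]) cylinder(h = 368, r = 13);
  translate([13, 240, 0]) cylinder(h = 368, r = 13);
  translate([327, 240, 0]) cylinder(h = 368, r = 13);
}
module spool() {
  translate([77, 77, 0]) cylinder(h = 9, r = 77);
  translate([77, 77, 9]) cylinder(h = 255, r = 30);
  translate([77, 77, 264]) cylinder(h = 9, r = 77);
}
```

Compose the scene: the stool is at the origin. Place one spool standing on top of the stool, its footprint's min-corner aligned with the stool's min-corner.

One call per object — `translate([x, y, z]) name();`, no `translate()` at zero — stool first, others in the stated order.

stool();
translate([0, 0, 393]) spool();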